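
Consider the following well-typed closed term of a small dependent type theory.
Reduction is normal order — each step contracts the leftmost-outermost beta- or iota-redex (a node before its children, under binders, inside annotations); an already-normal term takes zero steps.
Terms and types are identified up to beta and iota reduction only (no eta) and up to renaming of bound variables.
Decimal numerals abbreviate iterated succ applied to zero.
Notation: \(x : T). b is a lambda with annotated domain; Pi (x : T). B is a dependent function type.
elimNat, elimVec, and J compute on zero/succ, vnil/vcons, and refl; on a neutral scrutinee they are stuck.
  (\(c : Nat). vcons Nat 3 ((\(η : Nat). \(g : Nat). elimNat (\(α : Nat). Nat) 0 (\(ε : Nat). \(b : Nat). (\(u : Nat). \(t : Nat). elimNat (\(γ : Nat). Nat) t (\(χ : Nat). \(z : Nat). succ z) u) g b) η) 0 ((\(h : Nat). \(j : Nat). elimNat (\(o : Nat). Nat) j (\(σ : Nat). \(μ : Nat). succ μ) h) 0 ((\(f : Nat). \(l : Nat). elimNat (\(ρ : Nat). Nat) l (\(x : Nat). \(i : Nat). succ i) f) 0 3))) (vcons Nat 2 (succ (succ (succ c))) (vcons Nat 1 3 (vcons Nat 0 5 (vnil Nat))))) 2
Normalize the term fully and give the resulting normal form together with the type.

resulting normal form:
  vcons Nat 3 0 (vcons Nat 2 5 (vcons Nat 1 3 (vcons Nat 0 5 (vnil Nat))))
inferred type:
  Vec Nat 4


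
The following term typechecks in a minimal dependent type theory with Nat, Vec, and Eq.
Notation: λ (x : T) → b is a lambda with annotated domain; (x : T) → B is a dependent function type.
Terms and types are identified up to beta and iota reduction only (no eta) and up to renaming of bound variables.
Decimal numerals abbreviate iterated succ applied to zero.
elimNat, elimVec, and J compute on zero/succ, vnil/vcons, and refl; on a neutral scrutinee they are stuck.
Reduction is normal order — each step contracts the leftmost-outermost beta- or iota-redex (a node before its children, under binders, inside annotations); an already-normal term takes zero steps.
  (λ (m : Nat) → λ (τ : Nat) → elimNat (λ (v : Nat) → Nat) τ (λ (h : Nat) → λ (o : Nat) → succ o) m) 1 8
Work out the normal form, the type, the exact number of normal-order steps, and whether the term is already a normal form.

resulting normal form:
  9
the term's type:
  Nat
steps to reach normal form (normal order): 6
already normal: no
first contracted redex: a beta-redex


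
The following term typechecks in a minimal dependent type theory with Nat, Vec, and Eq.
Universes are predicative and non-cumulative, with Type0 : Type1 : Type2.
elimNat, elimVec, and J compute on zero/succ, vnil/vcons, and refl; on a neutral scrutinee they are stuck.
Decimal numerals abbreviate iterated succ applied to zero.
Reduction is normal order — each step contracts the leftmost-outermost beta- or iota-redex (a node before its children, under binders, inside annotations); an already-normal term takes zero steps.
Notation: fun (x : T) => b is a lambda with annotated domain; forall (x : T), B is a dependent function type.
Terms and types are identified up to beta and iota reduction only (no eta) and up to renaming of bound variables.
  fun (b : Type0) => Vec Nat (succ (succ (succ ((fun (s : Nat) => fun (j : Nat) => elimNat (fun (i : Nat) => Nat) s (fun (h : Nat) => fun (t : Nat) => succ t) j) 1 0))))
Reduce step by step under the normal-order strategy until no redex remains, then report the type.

normal-order reduction:
  fun (b : Type0) => Vec Nat (succ (succ (succ ((fun (s : Nat) => fun (j : Nat) => elimNat (fun (i : Nat) => Nat) s (fun (h : Nat) => fun (t : Nat) => succ t) j) 1 0))))
  ~> fun (b : Type0) => Vec Nat (succ (succ (succ ((fun (s : Nat) => elimNat (fun (j : Nat) => Nat) 1 (fun (i : Nat) => fun (h : Nat) => succ h) s) 0))))
  ~> fun (b : Type0) => Vec Nat (succ (succ (succ (elimNat (fun (s : Nat) => Nat) 1 (fun (j : Nat) => fun (i : Nat) => succ i) 0))))
  ~> fun (b : Type0) => Vec Nat 4
the term's type:
  forall (b : Type0), Type0


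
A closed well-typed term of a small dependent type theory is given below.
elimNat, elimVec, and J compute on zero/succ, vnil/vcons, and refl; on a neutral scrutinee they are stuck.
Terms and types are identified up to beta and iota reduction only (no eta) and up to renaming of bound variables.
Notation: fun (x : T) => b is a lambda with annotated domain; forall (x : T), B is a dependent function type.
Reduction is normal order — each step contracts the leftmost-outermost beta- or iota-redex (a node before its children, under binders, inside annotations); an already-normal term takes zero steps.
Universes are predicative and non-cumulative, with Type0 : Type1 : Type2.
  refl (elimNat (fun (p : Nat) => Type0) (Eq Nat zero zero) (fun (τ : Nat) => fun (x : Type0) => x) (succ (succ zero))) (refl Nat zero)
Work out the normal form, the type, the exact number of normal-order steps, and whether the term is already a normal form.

reduced normal form:
  refl (Eq Nat zero zero) (refl Nat zero)
type:
  Eq (Eq Nat zero zero) (refl Nat zero) (refl Nat zero)
normal-order step count: 7
already normal: no
first redex: an elimNat iota-redex


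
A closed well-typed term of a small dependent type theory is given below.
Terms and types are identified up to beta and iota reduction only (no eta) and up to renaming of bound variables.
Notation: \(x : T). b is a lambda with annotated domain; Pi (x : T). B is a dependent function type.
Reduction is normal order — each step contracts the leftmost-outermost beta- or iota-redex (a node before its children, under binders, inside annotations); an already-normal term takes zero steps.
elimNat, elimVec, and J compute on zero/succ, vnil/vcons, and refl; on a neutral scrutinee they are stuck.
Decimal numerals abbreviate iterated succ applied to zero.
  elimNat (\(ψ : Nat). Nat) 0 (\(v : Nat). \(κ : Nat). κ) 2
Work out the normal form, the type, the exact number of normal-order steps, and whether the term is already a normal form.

normal form:
  0
the term's type:
  Nat
reduction steps (normal order): 7
term was already normal: no
first redex: an elimNat iota-redex


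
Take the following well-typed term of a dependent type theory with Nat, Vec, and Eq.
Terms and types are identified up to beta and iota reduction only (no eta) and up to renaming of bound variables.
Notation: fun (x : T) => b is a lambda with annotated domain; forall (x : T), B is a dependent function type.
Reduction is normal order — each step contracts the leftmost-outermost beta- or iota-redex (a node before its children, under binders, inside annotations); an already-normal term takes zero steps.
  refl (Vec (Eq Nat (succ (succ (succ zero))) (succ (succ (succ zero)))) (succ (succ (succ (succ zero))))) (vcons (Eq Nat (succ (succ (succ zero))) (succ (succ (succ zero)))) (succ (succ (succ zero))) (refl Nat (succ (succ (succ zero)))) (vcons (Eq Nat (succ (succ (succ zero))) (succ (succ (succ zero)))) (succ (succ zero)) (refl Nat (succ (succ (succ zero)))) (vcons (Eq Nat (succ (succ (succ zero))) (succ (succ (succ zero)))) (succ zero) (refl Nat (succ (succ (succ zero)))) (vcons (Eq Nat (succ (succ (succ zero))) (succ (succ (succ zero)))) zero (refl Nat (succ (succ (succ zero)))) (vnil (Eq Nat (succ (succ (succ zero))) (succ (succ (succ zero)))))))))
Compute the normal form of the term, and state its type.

reduced normal form:
  refl (Vec (Eq Nat (succ (succ (succ zero))) (succ (succ (succ zero)))) (succ (succ (succ (succ zero))))) (vcons (Eq Nat (succ (succ (succ zero))) (succ (succ (succ zero)))) (succ (succ (succ zero))) (refl Nat (succ (succ (succ zero)))) (vcons (Eq Nat (succ (succ (succ zero))) (succ (succ (succ zero)))) (succ (succ zero)) (refl Nat (succ (succ (succ zero)))) (vcons (Eq Nat (succ (succ (succ zero))) (succ (succ (succ zero)))) (succ zero) (refl Nat (succ (succ (succ zero)))) (vcons (Eq Nat (succ (succ (succ zero))) (succ (succ (succ zero)))) zero (refl Nat (succ (succ (succ zero)))) (vnil (Eq Nat (succ (succ (succ zero))) (succ (succ (succ zero)))))))))
inferred type:
  Eq (Vec (Eq Nat (succ (succ (succ zero))) (succ (succ (succ zero)))) (succ (succ (succ (succ zero))))) (vcons (Eq Nat (succ (succ (succ zero))) (succ (succ (succ zero)))) (succ (succ (succ zero))) (refl Nat (succ (succ (succ zero)))) (vcons (Eq Nat (succ (succ (succ zero))) (succ (succ (succ zero)))) (succ (succ zero)) (refl Nat (succ (succ (succ zero)))) (vcons (Eq Nat (succ (succ (succ zero))) (succ (succ (succ zero)))) (succ zero) (refl Nat (succ (succ (succ zero)))) (vcons (Eq Nat (succ (succ (succ zero))) (succ (succ (succ zero)))) zero (refl Nat (succ (succ (succ zero)))) (vnil (Eq Nat (succ (succ (succ zero))) (succ (succ (succ zero))))))))) (vcons (Eq Nat (succ (succ (succ zero))) (succ (succ (succ zero)))) (succ (succ (succ zero))) (refl Nat (succ (succ (succ zero)))) (vcons (Eq Nat (succ (succ (succ zero))) (succ (succ (succ zero)))) (succ (succ zero)) (refl Nat (succ (succ (succ zero)))) (vcons (Eq Nat (succ (succ (succ zero))) (succ (succ (succ zero)))) (succ zero) (refl Nat (succ (succ (succ zero)))) (vcons (Eq Nat (succ (succ (succ zero))) (succ (succ (succ zero)))) zero (refl Nat (succ (succ (succ zero)))) (vnil (Eq Nat (succ (succ (succ zero))) (succ (succ (succ zero)))))))))


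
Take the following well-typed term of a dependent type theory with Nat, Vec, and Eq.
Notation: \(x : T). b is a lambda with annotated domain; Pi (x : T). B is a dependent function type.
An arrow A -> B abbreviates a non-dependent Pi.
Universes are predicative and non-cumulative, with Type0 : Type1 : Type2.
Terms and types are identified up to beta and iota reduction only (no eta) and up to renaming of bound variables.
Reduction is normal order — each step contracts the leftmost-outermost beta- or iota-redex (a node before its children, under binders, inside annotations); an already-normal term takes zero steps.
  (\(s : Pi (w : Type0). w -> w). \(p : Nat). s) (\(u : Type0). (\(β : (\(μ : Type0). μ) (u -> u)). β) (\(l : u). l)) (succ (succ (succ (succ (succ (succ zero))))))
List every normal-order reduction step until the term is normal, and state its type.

normal-order reduction:
  (\(s : Pi (w : Type0). w -> w). \(p : Nat). s) (\(u : Type0). (\(β : (\(μ : Type0). μ) (u -> u)). β) (\(l : u). l)) (succ (succ (succ (succ (succ (succ zero))))))
  ~> (\(s : Nat). \(w : Type0). (\(p : (\(u : Type0). u) (w -> w)). p) (\(β : w). β)) (succ (succ (succ (succ (succ (succ zero))))))
  ~> \(s : Type0). (\(w : (\(p : Type0). p) (s -> s)). w) (\(u : s). u)
  ~> \(s : Type0). \(w : s). w
type:
  Pi (s : Type0). s -> s


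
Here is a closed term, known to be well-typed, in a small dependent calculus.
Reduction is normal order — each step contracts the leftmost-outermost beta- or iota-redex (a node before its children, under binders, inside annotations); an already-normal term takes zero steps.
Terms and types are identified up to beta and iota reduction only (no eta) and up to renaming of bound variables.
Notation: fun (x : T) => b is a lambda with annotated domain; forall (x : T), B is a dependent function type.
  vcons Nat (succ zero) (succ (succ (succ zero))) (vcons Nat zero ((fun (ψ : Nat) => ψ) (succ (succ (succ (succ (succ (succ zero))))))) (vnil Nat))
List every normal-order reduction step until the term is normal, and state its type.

reduction (normal order):
  vcons Nat (succ zero) (succ (succ (succ zero))) (vcons Nat zero ((fun (ψ : Nat) => ψ) (succ (succ (succ (succ (succ (succ zero))))))) (vnil Nat))
  ~> vcons Nat (succ zero) (succ (succ (succ zero))) (vcons Nat zero (succ (succ (succ (succ (succ (succ zero)))))) (vnil Nat))
inferred type:
  Vec Nat (succ (succ zero))


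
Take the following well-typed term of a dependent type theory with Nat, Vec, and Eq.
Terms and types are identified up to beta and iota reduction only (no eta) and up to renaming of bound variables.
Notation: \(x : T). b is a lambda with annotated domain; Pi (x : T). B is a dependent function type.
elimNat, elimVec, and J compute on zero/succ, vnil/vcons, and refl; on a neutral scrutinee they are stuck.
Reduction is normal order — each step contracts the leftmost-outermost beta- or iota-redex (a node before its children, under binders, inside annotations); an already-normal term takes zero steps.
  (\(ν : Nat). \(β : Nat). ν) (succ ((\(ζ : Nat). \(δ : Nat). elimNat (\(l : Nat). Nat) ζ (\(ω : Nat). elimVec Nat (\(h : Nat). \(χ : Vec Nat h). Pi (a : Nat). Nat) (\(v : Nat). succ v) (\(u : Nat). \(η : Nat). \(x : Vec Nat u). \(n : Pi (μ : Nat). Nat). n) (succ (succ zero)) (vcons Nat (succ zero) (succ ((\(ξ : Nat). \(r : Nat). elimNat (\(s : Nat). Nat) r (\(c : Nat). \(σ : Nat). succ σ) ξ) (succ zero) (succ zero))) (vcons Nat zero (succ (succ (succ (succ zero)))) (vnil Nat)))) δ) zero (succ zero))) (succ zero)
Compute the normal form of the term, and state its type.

reduced normal form:
  succ (succ zero)
type:
  Nat
observation: reduction starts at a beta-redex, and 19 normal-order steps reach the normal form.


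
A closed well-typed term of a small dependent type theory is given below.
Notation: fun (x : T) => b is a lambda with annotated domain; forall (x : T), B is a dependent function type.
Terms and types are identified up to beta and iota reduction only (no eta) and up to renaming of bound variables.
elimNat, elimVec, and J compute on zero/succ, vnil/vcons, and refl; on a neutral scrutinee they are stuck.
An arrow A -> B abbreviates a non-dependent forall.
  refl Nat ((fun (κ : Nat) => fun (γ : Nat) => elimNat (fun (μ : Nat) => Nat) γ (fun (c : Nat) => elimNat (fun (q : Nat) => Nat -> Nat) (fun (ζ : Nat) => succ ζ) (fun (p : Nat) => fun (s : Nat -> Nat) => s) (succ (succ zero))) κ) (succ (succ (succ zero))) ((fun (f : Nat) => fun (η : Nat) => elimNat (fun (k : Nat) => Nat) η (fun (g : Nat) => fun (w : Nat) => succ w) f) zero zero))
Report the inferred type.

the term's type:
  Eq Nat (succ (succ (succ zero))) (succ (succ (succ zero)))


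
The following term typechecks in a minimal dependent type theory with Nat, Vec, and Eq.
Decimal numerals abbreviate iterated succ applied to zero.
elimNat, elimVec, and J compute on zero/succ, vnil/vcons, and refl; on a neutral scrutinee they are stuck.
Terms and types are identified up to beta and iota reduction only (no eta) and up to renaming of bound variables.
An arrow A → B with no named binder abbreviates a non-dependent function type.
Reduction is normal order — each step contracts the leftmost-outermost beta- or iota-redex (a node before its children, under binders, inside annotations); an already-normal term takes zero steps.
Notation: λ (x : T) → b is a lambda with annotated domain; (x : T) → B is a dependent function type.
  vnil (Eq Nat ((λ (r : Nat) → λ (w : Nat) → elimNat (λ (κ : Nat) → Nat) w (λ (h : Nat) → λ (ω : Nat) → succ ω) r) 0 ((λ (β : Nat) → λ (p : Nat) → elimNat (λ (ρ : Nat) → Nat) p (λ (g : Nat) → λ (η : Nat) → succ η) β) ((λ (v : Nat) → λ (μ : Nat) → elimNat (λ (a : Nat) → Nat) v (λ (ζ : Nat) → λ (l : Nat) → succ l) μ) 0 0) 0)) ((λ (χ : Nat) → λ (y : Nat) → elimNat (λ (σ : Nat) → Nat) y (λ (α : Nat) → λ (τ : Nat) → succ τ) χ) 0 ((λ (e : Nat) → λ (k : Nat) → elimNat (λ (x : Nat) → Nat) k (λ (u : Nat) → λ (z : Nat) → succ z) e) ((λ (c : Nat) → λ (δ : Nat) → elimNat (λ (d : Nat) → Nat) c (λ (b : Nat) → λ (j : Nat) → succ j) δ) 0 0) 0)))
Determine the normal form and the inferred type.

resulting normal form:
  vnil (Eq Nat 0 0)
inferred type:
  Vec (Eq Nat 0 0) 0
observation: contracting a beta-redex first, the term normalizes in 18 steps.


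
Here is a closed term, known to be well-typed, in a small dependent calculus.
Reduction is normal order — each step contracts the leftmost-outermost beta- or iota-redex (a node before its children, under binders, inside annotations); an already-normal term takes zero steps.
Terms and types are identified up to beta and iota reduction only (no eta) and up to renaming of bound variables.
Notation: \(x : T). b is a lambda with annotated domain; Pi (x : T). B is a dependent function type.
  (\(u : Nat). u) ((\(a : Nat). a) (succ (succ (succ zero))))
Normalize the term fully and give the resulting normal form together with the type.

resulting normal form:
  succ (succ (succ zero))
inferred type:
  Nat
observation: the first redex contracted is a beta-redex; the normal form is reached in 2 normal-order steps.


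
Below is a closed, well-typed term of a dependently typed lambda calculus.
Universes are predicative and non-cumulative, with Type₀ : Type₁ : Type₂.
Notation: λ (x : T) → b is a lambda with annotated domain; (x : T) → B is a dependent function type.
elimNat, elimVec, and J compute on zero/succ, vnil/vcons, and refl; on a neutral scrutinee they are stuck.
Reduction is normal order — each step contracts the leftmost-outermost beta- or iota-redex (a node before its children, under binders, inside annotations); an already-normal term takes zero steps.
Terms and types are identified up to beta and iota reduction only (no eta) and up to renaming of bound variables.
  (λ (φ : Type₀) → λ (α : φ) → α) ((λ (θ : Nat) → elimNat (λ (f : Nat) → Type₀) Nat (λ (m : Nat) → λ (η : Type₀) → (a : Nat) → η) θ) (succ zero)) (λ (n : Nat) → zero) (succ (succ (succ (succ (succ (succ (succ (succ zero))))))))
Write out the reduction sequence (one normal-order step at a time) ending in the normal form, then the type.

normal-order reduction:
  (λ (φ : Type₀) → λ (α : φ) → α) ((λ (θ : Nat) → elimNat (λ (f : Nat) → Type₀) Nat (λ (m : Nat) → λ (η : Type₀) → (a : Nat) → η) θ) (succ zero)) (λ (n : Nat) → zero) (succ (succ (succ (succ (succ (succ (succ (succ zero))))))))
  ~> (λ (φ : (λ (α : Nat) → elimNat (λ (θ : Nat) → Type₀) Nat (λ (f : Nat) → λ (m : Type₀) → (η : Nat) → m) α) (succ zero)) → φ) (λ (a : Nat) → zero) (succ (succ (succ (succ (succ (succ (succ (succ zero))))))))
  ~> (λ (φ : Nat) → zero) (succ (succ (succ (succ (succ (succ (succ (succ zero))))))))
  ~> zero
the term's type:
  Nat


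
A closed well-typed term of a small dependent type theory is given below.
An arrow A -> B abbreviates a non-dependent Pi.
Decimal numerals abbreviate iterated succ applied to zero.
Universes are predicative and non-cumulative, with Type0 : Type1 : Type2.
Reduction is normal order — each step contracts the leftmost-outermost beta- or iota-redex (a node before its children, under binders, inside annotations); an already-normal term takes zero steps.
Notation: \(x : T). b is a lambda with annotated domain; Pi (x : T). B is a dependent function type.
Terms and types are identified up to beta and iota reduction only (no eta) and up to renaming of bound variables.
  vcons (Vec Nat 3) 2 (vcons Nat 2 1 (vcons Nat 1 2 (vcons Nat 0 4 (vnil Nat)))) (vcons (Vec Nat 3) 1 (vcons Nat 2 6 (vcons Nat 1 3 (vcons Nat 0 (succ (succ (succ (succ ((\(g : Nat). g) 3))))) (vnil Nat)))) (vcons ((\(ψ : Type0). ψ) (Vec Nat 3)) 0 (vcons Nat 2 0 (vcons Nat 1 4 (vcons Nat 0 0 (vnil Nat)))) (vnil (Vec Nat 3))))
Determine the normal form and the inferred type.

reduced normal form:
  vcons (Vec Nat 3) 2 (vcons Nat 2 1 (vcons Nat 1 2 (vcons Nat 0 4 (vnil Nat)))) (vcons (Vec Nat 3) 1 (vcons Nat 2 6 (vcons Nat 1 3 (vcons Nat 0 7 (vnil Nat)))) (vcons (Vec Nat 3) 0 (vcons Nat 2 0 (vcons Nat 1 4 (vcons Nat 0 0 (vnil Nat)))) (vnil (Vec Nat 3))))
inferred type:
  Vec (Vec Nat 3) 3


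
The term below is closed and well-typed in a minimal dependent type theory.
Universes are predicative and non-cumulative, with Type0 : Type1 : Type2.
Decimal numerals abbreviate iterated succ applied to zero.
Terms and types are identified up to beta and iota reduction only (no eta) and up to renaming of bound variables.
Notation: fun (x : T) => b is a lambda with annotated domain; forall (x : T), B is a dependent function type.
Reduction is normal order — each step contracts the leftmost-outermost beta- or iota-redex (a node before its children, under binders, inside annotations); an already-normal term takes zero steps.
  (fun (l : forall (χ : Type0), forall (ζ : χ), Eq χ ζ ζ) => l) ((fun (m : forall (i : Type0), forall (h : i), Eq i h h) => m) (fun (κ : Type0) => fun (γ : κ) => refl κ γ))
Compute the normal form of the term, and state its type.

normal form:
  fun (l : Type0) => fun (χ : l) => refl l χ
type:
  forall (l : Type0), forall (χ : l), Eq l χ χ
observation: 2 normal-order steps normalize the term, beginning with a beta-redex.


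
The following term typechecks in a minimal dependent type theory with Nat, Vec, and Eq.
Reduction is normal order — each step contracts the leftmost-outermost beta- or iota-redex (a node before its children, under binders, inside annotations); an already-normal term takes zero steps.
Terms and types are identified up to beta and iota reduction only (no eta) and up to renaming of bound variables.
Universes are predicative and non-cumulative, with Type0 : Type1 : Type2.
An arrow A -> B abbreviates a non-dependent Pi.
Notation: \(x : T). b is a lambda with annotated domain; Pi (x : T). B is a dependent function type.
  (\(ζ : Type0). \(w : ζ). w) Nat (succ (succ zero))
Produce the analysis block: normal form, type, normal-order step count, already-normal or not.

resulting normal form:
  succ (succ zero)
type:
  Nat
reduction steps (normal order): 2
started in normal form: no
first redex: a beta-redex


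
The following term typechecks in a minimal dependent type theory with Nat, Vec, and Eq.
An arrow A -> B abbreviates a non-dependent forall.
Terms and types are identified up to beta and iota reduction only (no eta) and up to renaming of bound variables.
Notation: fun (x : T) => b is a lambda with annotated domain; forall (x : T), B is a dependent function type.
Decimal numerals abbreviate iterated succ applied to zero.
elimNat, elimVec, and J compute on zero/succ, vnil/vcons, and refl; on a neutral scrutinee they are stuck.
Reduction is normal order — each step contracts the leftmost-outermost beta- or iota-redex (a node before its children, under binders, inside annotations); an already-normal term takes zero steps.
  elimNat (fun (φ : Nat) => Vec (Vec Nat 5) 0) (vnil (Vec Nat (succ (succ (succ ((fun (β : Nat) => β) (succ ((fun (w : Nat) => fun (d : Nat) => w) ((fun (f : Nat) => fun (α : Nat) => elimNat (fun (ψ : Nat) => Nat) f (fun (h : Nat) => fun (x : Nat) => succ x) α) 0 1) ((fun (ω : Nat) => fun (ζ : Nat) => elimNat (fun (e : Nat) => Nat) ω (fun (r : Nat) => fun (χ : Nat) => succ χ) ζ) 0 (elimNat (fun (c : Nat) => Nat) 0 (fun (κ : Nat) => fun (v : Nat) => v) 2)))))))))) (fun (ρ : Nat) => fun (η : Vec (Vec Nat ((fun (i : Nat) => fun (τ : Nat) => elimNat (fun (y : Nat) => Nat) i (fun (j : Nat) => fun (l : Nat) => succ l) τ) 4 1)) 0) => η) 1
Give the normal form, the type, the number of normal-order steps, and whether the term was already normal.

resulting normal form:
  vnil (Vec Nat 5)
the term's type:
  Vec (Vec Nat 5) 0
normal-order step count: 13
already normal: no
first redex: an elimNat iota-redex


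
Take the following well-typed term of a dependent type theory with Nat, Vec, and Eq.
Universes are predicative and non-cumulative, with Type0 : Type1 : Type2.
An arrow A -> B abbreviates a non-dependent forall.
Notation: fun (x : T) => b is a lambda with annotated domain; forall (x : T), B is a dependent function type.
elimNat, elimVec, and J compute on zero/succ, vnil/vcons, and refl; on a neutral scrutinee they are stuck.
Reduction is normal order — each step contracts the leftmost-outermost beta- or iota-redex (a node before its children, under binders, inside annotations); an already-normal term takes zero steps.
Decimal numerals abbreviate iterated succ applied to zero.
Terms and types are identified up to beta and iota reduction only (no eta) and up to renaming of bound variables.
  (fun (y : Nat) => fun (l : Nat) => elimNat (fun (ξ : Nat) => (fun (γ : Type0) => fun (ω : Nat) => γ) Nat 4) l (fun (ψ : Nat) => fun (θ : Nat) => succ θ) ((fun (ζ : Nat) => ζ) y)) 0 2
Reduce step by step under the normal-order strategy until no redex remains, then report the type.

normal-order reduction:
  (fun (y : Nat) => fun (l : Nat) => elimNat (fun (ξ : Nat) => (fun (γ : Type0) => fun (ω : Nat) => γ) Nat 4) l (fun (ψ : Nat) => fun (θ : Nat) => succ θ) ((fun (ζ : Nat) => ζ) y)) 0 2
  ~> (fun (y : Nat) => elimNat (fun (l : Nat) => (fun (ξ : Type0) => fun (γ : Nat) => ξ) Nat 4) y (fun (ω : Nat) => fun (ψ : Nat) => succ ψ) ((fun (θ : Nat) => θ) 0)) 2
  ~> elimNat (fun (y : Nat) => (fun (l : Type0) => fun (ξ : Nat) => l) Nat 4) 2 (fun (γ : Nat) => fun (ω : Nat) => succ ω) ((fun (ψ : Nat) => ψ) 0)
  ~> elimNat (fun (y : Nat) => (fun (l : Nat) => Nat) 4) 2 (fun (ξ : Nat) => fun (γ : Nat) => succ γ) ((fun (ω : Nat) => ω) 0)
  ~> elimNat (fun (y : Nat) => Nat) 2 (fun (l : Nat) => fun (ξ : Nat) => succ ξ) ((fun (γ : Nat) => γ) 0)
  ~> elimNat (fun (y : Nat) => Nat) 2 (fun (l : Nat) => fun (ξ : Nat) => succ ξ) 0
  ~> 2
the term's type:
  Nat


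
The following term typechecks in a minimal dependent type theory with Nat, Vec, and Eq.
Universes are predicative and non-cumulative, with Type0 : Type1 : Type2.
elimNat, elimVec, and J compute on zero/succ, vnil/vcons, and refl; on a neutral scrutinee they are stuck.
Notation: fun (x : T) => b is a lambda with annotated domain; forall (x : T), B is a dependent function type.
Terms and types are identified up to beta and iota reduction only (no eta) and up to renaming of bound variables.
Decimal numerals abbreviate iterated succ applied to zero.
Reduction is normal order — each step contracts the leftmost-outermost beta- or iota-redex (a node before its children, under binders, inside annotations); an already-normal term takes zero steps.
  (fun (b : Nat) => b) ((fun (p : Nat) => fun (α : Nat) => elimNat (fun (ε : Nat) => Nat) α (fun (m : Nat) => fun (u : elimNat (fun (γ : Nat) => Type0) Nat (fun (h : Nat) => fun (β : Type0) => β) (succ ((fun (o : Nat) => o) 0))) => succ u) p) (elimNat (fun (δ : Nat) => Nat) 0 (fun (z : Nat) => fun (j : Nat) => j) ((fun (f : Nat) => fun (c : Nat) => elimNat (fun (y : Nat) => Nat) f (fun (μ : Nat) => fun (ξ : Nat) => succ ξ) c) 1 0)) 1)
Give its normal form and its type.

reduced normal form:
  1
the term's type:
  Nat


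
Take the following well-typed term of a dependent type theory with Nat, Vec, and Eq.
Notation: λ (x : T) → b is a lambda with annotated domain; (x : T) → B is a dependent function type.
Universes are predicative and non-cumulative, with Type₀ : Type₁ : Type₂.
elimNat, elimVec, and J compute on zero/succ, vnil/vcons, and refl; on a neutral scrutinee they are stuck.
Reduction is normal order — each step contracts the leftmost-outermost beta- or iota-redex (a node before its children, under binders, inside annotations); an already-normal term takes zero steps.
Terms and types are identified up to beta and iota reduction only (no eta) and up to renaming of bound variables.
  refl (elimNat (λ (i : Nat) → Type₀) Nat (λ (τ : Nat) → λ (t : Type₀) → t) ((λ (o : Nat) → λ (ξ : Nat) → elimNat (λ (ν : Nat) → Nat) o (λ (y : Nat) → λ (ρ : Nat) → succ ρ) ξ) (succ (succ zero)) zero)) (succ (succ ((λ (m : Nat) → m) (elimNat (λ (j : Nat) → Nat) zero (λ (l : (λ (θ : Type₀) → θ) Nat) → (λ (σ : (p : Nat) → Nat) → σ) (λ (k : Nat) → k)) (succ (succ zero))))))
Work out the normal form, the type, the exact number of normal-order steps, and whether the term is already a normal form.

reduced normal form:
  refl Nat (succ (succ zero))
the term's type:
  Eq Nat (succ (succ zero)) (succ (succ zero))
normal-order step count: 20
term was already normal: no
first contracted redex: a beta-redex


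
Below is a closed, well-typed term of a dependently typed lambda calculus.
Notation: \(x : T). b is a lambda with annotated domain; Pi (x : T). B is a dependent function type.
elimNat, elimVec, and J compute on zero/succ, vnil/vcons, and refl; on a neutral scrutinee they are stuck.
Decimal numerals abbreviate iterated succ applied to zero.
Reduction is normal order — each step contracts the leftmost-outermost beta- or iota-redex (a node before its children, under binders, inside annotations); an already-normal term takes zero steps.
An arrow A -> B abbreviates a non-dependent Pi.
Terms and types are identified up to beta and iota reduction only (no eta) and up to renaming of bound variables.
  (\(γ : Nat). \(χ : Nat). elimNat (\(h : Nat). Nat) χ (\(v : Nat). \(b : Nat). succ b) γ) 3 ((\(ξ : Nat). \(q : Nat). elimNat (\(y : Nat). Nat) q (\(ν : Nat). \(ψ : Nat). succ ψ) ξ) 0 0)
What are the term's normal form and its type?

resulting normal form:
  3
inferred type:
  Nat


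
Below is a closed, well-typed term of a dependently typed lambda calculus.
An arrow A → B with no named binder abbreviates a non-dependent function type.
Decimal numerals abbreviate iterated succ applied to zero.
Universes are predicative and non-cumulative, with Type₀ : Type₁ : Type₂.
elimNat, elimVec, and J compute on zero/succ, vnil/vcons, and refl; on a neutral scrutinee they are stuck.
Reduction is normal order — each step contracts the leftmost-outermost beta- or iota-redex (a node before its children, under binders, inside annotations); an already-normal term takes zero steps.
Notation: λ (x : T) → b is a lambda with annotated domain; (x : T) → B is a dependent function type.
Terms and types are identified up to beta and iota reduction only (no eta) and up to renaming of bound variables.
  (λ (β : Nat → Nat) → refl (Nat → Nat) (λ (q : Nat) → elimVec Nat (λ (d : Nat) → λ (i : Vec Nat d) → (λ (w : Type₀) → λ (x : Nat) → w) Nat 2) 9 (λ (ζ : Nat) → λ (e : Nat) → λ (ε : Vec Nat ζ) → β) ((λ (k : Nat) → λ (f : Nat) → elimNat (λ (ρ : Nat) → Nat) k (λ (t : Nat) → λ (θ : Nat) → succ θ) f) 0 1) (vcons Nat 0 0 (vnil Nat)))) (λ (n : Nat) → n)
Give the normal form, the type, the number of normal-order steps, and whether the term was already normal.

resulting normal form:
  refl (Nat → Nat) (λ (β : Nat) → 9)
inferred type:
  Eq (Nat → Nat) (λ (β : Nat) → 9) (λ (q : Nat) → 9)
steps to reach normal form (normal order): 7
already normal: no
first contracted redex: a beta-redex


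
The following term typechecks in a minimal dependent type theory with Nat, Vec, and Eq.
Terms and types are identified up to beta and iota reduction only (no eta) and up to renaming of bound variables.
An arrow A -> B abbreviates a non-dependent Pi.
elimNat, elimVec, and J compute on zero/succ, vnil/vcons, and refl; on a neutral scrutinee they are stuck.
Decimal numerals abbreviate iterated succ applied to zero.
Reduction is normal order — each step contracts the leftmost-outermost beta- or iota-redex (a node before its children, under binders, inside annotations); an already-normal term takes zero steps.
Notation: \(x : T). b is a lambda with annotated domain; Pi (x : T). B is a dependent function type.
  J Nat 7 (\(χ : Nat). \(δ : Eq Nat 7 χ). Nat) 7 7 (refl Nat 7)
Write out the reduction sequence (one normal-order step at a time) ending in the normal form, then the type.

normal-order reduction sequence:
  J Nat 7 (\(χ : Nat). \(δ : Eq Nat 7 χ). Nat) 7 7 (refl Nat 7)
  ~> 7
inferred type:
  Nat


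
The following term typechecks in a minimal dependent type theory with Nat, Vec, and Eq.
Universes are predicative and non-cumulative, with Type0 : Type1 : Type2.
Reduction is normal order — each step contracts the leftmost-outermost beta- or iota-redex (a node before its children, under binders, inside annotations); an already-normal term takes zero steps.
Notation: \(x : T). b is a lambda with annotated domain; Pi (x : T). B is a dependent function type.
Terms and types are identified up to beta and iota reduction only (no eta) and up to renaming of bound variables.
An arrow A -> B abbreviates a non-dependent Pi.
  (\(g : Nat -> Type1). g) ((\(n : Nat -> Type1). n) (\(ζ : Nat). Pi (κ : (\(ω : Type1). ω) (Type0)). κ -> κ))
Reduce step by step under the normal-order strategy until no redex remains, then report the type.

reduction (normal order):
  (\(g : Nat -> Type1). g) ((\(n : Nat -> Type1). n) (\(ζ : Nat). Pi (κ : (\(ω : Type1). ω) (Type0)). κ -> κ))
  ~> (\(g : Nat -> Type1). g) (\(n : Nat). Pi (ζ : (\(κ : Type1). κ) (Type0)). ζ -> ζ)
  ~> \(g : Nat). Pi (n : (\(ζ : Type1). ζ) (Type0)). n -> n
  ~> \(g : Nat). Pi (n : Type0). n -> n
type:
  Nat -> Type1


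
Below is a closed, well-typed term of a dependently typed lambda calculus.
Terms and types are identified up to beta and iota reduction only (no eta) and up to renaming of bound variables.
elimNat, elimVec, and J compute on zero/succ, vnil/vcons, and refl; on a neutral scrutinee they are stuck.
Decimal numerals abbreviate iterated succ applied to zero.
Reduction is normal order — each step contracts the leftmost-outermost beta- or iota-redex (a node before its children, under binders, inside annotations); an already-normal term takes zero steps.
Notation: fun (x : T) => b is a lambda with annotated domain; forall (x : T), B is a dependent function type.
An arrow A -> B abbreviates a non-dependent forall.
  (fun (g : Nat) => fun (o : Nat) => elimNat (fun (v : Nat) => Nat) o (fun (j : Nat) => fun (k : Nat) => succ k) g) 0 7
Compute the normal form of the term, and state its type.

normal form:
  7
inferred type:
  Nat
observation: reduction starts at a beta-redex, and 3 normal-order steps reach the normal form.


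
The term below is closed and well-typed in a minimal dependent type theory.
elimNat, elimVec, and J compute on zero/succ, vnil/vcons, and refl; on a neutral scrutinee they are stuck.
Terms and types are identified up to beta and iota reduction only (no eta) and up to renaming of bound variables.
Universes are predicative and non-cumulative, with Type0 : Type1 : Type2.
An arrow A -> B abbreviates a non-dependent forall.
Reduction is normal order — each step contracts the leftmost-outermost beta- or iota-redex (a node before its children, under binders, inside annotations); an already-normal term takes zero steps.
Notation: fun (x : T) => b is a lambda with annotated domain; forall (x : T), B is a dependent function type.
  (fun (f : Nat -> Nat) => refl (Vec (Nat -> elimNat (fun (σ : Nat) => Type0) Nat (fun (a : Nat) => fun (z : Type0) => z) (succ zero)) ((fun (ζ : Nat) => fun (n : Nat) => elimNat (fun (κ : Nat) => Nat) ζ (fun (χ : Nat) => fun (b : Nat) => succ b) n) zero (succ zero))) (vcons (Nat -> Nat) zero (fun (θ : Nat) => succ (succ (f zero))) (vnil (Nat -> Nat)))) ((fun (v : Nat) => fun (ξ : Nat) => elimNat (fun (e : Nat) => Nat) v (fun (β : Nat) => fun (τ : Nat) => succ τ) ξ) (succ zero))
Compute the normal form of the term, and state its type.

resulting normal form:
  refl (Vec (Nat -> Nat) (succ zero)) (vcons (Nat -> Nat) zero (fun (f : Nat) => succ (succ (succ zero))) (vnil (Nat -> Nat)))
type:
  Eq (Vec (Nat -> Nat) (succ zero)) (vcons (Nat -> Nat) zero (fun (f : Nat) => succ (succ (succ zero))) (vnil (Nat -> Nat))) (vcons (Nat -> Nat) zero (fun (σ : Nat) => succ (succ (succ zero))) (vnil (Nat -> Nat)))
observation: 14 normal-order steps separate the term from its normal form.


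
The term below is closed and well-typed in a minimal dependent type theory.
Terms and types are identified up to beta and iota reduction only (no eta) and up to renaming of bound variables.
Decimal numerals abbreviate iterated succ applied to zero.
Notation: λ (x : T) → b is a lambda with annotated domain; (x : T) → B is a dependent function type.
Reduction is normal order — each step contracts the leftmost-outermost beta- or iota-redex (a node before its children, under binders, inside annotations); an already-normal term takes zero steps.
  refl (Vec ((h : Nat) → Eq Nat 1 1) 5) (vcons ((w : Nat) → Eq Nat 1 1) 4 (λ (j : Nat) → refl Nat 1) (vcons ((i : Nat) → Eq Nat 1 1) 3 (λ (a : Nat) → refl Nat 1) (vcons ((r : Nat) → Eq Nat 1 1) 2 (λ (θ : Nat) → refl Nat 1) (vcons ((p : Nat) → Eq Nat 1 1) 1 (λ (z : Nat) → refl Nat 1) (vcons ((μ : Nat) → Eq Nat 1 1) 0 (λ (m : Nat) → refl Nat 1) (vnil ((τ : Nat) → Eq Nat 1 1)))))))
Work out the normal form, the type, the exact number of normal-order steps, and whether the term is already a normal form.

reduced normal form:
  refl (Vec ((h : Nat) → Eq Nat 1 1) 5) (vcons ((w : Nat) → Eq Nat 1 1) 4 (λ (j : Nat) → refl Nat 1) (vcons ((i : Nat) → Eq Nat 1 1) 3 (λ (a : Nat) → refl Nat 1) (vcons ((r : Nat) → Eq Nat 1 1) 2 (λ (θ : Nat) → refl Nat 1) (vcons ((p : Nat) → Eq Nat 1 1) 1 (λ (z : Nat) → refl Nat 1) (vcons ((μ : Nat) → Eq Nat 1 1) 0 (λ (m : Nat) → refl Nat 1) (vnil ((τ : Nat) → Eq Nat 1 1)))))))
type:
  Eq (Vec ((h : Nat) → Eq Nat 1 1) 5) (vcons ((w : Nat) → Eq Nat 1 1) 4 (λ (j : Nat) → refl Nat 1) (vcons ((i : Nat) → Eq Nat 1 1) 3 (λ (a : Nat) → refl Nat 1) (vcons ((r : Nat) → Eq Nat 1 1) 2 (λ (θ : Nat) → refl Nat 1) (vcons ((p : Nat) → Eq Nat 1 1) 1 (λ (z : Nat) → refl Nat 1) (vcons ((μ : Nat) → Eq Nat 1 1) 0 (λ (m : Nat) → refl Nat 1) (vnil ((τ : Nat) → Eq Nat 1 1))))))) (vcons ((γ : Nat) → Eq Nat 1 1) 4 (λ (q : Nat) → refl Nat 1) (vcons ((χ : Nat) → Eq Nat 1 1) 3 (λ (n : Nat) → refl Nat 1) (vcons ((α : Nat) → Eq Nat 1 1) 2 (λ (y : Nat) → refl Nat 1) (vcons ((c : Nat) → Eq Nat 1 1) 1 (λ (g : Nat) → refl Nat 1) (vcons ((ν : Nat) → Eq Nat 1 1) 0 (λ (t : Nat) → refl Nat 1) (vnil ((b : Nat) → Eq Nat 1 1)))))))
steps to reach normal form (normal order): 0
already normal: yes


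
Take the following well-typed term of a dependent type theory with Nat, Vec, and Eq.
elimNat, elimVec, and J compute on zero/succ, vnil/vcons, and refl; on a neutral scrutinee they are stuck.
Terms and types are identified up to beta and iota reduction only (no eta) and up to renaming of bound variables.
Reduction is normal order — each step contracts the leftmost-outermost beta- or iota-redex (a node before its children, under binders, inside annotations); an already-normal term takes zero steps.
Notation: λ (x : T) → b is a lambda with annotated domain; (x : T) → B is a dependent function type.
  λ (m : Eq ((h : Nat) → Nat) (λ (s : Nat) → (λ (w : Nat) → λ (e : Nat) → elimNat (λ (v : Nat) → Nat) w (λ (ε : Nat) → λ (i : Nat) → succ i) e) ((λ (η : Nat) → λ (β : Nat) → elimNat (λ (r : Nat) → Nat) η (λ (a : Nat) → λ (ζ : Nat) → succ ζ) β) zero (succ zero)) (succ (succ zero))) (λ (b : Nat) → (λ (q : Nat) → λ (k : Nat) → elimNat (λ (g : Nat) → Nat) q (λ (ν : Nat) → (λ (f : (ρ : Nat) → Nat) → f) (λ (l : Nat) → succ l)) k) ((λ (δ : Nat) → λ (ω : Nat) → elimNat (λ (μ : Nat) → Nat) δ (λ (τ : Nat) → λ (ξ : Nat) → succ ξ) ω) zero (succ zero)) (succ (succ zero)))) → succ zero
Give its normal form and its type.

reduced normal form:
  λ (m : Eq ((h : Nat) → Nat) (λ (s : Nat) → succ (succ (succ zero))) (λ (w : Nat) → succ (succ (succ zero)))) → succ zero
inferred type:
  (m : Eq ((h : Nat) → Nat) (λ (s : Nat) → succ (succ (succ zero))) (λ (w : Nat) → succ (succ (succ zero)))) → Nat


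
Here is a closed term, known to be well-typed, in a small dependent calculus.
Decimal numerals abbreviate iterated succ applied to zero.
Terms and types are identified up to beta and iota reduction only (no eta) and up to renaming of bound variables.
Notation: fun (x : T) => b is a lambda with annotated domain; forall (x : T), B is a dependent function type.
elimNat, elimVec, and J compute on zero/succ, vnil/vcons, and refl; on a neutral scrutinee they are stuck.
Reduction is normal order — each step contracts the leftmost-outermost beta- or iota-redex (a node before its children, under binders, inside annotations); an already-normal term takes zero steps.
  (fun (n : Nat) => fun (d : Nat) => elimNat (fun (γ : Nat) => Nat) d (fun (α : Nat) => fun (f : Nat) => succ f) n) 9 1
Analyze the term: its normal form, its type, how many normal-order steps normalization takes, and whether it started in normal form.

normal form:
  10
the term's type:
  Nat
steps to reach normal form (normal order): 30
started in normal form: no
first contracted redex: a beta-redex
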